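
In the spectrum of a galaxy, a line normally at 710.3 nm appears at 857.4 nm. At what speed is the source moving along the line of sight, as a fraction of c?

λ'/λ₀ = 1.2071 > 1 (redshift), so the source is receding.
λ'/λ₀ = √((1 + β)/(1 − β)) for a receding source ⇒ β = (r² − 1)/(r² + 1) with r = λ'/λ₀.
β = (1.4571 − 1)/(1.4571 + 1) ≈ 0.186.

0.186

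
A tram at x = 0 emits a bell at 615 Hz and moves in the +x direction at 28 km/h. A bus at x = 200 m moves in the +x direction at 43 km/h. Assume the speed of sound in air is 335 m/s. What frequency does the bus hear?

607 Hz

28 km/h = 7.778 m/s; 43 km/h = 11.94 m/s.
The observer lies on the +x side, so the source is heading toward the observer and the observer is heading away from the source.
Both move, so f' = f · (v − v_o)/(v − v_s).
f' = 615 × (335 − 11.94)/(335 − 7.778) = 615 × 323.06/327.22 ≈ 607 Hz.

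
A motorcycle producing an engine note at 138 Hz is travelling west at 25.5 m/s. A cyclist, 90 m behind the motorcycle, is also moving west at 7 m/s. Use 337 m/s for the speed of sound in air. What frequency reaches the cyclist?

The cyclist is behind, so the motorcycle is moving away from it while the cyclist is moving toward the motorcycle.
General Doppler shift: f' = f · (v + v_o)/(v + v_s).
f' = 138 × (337 + 7)/(337 + 25.5) = 138 × 344/362.5 ≈ 131 Hz.

131 Hz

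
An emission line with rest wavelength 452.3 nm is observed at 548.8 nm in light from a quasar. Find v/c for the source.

λ'/λ₀ = 1.2134 > 1 (redshift), so the source is receding.
λ'/λ₀ = √((1 + β)/(1 − β)) for a receding source ⇒ β = (r² − 1)/(r² + 1) with r = λ'/λ₀.
β = (1.4722 − 1)/(1.4722 + 1) ≈ 0.191.

0.191c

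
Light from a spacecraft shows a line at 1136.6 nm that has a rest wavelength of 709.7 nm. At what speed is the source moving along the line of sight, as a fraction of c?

0.439c

λ'/λ₀ = 1.6015 > 1 (redshift), so the source is receding.
λ'/λ₀ = √((1 + β)/(1 − β)) for a receding source ⇒ β = (r² − 1)/(r² + 1) with r = λ'/λ₀.
β = (2.5649 − 1)/(2.5649 + 1) ≈ 0.439.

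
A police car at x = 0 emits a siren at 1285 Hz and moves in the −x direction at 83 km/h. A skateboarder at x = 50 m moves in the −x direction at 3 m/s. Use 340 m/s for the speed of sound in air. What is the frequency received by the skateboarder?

83 km/h = 23.06 m/s.
The observer lies on the +x side, so the source is heading away from the observer and the observer is heading toward the source.
General Doppler shift: f' = f · (v + v_o)/(v + v_s).
f' = 1285 × (340 + 3)/(340 + 23.06) = 1285 × 343/363.06 ≈ 1214 Hz.

1214 Hz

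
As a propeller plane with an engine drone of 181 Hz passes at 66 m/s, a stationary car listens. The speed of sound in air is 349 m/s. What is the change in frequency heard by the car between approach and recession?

71.0 Hz

Approaching: f₁ = f · v/(v − v_s) = 181 × 349/283 ≈ 223.2 Hz.
Receding: f₂ = f · v/(v + v_s) = 181 × 349/415 ≈ 152.2 Hz.
Drop: f₁ − f₂ = 2f·v·v_s/(v² − v_s²) = 2 × 181 × 349 × 66/(349² − 66²) ≈ 71.0 Hz.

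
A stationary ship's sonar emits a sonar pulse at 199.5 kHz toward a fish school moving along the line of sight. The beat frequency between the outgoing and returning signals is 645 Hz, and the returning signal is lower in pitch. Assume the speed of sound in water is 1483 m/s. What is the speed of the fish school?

2.40 m/s

Double Doppler shift off a moving reflector: f₂ = f₀ · (v + u)/(v − u) (u > 0 toward emitter).
Returning signal is lower, so f₂ = f₀ − Δf = 199500 − 645 = 198855 Hz.
Rearranging, u = v · (f₂ − f₀)/(f₂ + f₀) = 1483 × -645/398355 ≈ -2.40 m/s.
So the fish school is moving at 2.40 m/s away from the emitter.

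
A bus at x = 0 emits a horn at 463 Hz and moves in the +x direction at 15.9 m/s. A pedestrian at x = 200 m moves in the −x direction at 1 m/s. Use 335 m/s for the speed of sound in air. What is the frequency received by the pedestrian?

The observer lies on the +x side, so the source is heading toward the observer and the observer is heading toward the source.
With source approaching and observer approaching, f' = f · (v + v_o)/(v − v_s).
f' = 463 × (335 + 1)/(335 − 15.9) = 463 × 336/319.1 ≈ 488 Hz.

488 Hz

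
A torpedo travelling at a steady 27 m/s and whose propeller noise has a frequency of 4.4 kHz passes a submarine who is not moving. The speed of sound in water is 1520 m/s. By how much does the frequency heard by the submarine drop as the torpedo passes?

0.156 kHz

Approaching: f₁ = f · v/(v − v_s) = 4.4 × 1520/1493 ≈ 4.480 kHz.
Receding: f₂ = f · v/(v + v_s) = 4.4 × 1520/1547 ≈ 4.323 kHz.
Drop: f₁ − f₂ = 2f·v·v_s/(v² − v_s²) = 2 × 4.4 × 1520 × 27/(1520² − 27²) ≈ 0.156 kHz.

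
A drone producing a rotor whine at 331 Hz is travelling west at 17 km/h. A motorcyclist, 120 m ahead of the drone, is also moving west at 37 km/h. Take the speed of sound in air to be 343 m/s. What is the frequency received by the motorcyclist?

326 Hz

17 km/h = 4.722 m/s; 37 km/h = 10.28 m/s.
The motorcyclist is ahead, so the drone is moving toward it while the motorcyclist is moving away from the drone.
With source approaching and observer receding, f' = f · (v − v_o)/(v − v_s).
f' = 331 × (343 − 10.28)/(343 − 4.722) = 331 × 332.72/338.28 ≈ 326 Hz.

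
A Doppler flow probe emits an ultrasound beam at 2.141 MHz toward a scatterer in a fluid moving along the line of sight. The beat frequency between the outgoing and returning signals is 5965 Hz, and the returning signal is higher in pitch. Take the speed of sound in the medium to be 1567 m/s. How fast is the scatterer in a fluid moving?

Double Doppler shift off a moving reflector: f₂ = f₀ · (v + u)/(v − u) (u > 0 toward emitter).
Returning signal is higher, so f₂ = f₀ + Δf = 2141000 + 5965 = 2146965 Hz.
Rearranging, u = v · (f₂ − f₀)/(f₂ + f₀) = 1567 × 5965/4287965 ≈ 2.18 m/s.
So the scatterer in a fluid is moving at 2.18 m/s toward the emitter.

2.18 m/s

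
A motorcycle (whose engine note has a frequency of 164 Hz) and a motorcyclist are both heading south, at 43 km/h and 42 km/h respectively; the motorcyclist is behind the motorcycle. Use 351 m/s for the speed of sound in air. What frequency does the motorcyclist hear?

164 Hz

43 km/h = 11.94 m/s; 42 km/h = 11.67 m/s.
The motorcyclist is behind, so the motorcycle is moving away from it while the motorcyclist is moving toward the motorcycle.
General Doppler shift: f' = f · (v + v_o)/(v + v_s).
f' = 164 × (351 + 11.67)/(351 + 11.94) = 164 × 362.67/362.94 ≈ 164 Hz.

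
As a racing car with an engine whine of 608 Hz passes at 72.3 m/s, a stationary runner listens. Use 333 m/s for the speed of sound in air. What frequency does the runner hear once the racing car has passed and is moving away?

Receding: f₂ = f · v/(v + v_s) = 608 × 333/405.3 ≈ 500 Hz.

500 Hz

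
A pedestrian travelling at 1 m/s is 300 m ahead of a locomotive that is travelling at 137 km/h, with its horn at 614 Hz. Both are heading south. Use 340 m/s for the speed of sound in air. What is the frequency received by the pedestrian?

137 km/h = 38.06 m/s.
The pedestrian is ahead, so the locomotive is moving toward it while the pedestrian is moving away from the locomotive.
With source approaching and observer receding, f' = f · (v − v_o)/(v − v_s).
f' = 614 × (340 − 1)/(340 − 38.06) = 614 × 339/301.94 ≈ 689 Hz.

689 Hz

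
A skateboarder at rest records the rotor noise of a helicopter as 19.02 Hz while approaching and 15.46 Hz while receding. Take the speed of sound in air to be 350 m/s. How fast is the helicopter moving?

36 m/s

f₁/f₂ = (v + v_s)/(v − v_s), so v_s = v · (f₁ − f₂)/(f₁ + f₂).
v_s = 350 × (19.02 − 15.46)/(19.02 + 15.46) = 350 × 3.56/34.48 ≈ 36 m/s.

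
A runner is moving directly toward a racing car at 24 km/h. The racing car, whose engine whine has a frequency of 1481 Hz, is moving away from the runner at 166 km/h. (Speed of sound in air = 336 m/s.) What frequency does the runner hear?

1328 Hz

166 km/h = 46.11 m/s; 24 km/h = 6.667 m/s.
With source receding and observer approaching, f' = f · (v + v_o)/(v + v_s).
f' = 1481 × (336 + 6.667)/(336 + 46.11) = 1481 × 342.67/382.11 ≈ 1328 Hz.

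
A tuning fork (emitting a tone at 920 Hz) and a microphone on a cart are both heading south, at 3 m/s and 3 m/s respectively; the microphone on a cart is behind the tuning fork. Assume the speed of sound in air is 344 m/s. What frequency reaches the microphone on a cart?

The microphone on a cart is behind, so the tuning fork is moving away from it while the microphone on a cart is moving toward the tuning fork.
Both move, so f' = f · (v + v_o)/(v + v_s).
f' = 920 × (344 + 3)/(344 + 3) = 920 × 347/347 ≈ 920 Hz.

920 Hz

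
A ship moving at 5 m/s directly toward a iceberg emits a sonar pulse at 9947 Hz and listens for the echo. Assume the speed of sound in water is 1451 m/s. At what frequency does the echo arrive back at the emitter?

10016 Hz

The iceberg receives the sound from a moving source: f₁ = f₀ · v/(v − v_e) = 9947 × 1451/1446 ≈ 9981 Hz.
On the return leg the ship is a moving observer: f₂ = f₁ · (v + v_e)/v = 9981 × 1456/1451 ≈ 10016 Hz.
Equivalently f₂ = f₀ · (v + v_e)/(v − v_e).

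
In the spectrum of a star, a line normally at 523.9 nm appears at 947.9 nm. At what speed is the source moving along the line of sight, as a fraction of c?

0.532

λ'/λ₀ = 1.8093 > 1 (redshift), so the source is receding.
λ'/λ₀ = √((1 + β)/(1 − β)) for a receding source ⇒ β = (r² − 1)/(r² + 1) with r = λ'/λ₀.
β = (3.2736 − 1)/(3.2736 + 1) ≈ 0.532.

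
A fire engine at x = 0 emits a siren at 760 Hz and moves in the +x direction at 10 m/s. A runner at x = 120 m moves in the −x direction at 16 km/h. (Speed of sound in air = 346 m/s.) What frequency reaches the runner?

16 km/h = 4.444 m/s.
The observer lies on the +x side, so the source is heading toward the observer and the observer is heading toward the source.
General Doppler shift: f' = f · (v + v_o)/(v − v_s).
f' = 760 × (346 + 4.444)/(346 − 10) = 760 × 350.44/336 ≈ 793 Hz.

793 Hz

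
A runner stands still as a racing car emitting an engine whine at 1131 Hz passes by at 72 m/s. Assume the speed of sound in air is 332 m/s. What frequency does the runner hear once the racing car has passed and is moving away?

929 Hz

Receding: f₂ = f · v/(v + v_s) = 1131 × 332/404 ≈ 929 Hz.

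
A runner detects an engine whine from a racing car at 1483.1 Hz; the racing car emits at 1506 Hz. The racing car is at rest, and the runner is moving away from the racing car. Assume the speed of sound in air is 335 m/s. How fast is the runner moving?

f' = f · (v − v_o)/v ⇒ v_o = v · |f'/f − 1|.
v_o = 335 × |1483.1/1506 − 1| = 335 × 0.01521 ≈ 5.1 m/s.

5.1 m/s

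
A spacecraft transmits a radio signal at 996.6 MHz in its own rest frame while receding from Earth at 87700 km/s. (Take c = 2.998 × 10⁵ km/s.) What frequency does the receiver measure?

β = v/c = 87700/299800 = 0.2925.
Relativistic Doppler for frequency: f' = f₀ · √((1 − β)/(1 + β)).
f' = 996.6 × √(0.7075/1.2925) = 996.6 × 0.73983 ≈ 737.3 MHz.

737.3 MHz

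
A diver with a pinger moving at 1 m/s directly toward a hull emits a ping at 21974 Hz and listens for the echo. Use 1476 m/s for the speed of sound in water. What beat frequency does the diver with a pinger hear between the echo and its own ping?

29.8 Hz

The hull receives the sound from a moving source: f₁ = f₀ · v/(v − v_e) = 21974 × 1476/1475 ≈ 21988.9 Hz.
On the return leg the diver with a pinger is a moving observer: f₂ = f₁ · (v + v_e)/v = 21988.9 × 1477/1476 ≈ 22003.8 Hz.
Beat against the emitted tone: |f₂ − f₀| = 2v_e·f₀/(v − v_e) = 2 × 1 × 21974/1475 ≈ 29.8 Hz.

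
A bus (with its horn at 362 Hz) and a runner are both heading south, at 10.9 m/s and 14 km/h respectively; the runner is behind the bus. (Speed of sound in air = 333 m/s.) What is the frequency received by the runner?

355 Hz

14 km/h = 3.889 m/s.
The runner is behind, so the bus is moving away from it while the runner is moving toward the bus.
With source receding and observer approaching, f' = f · (v + v_o)/(v + v_s).
f' = 362 × (333 + 3.889)/(333 + 10.9) = 362 × 336.89/343.9 ≈ 355 Hz.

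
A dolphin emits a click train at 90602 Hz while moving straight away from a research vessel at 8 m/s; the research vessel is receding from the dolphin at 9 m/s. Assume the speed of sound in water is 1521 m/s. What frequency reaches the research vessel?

89595 Hz

General Doppler shift: f' = f · (v − v_o)/(v + v_s).
f' = 90602 × (1521 − 9)/(1521 + 8) = 90602 × 1512/1529 ≈ 89595 Hz.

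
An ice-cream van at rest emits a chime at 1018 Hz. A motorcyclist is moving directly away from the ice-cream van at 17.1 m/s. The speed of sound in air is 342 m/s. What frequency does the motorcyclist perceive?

Moving observer, stationary source: f' = f · (v − v_o)/v.
f' = 1018 × (342 − 17.1)/342 = 1018 × 324.9/342 ≈ 967 Hz.

967 Hz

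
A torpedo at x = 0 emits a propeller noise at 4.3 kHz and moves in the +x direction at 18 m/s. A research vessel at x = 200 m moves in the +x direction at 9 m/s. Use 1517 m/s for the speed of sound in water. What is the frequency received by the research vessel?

4.33 kHz

The observer lies on the +x side, so the source is heading toward the observer and the observer is heading away from the source.
General Doppler shift: f' = f · (v − v_o)/(v − v_s).
f' = 4.3 × (1517 − 9)/(1517 − 18) = 4.3 × 1508/1499 ≈ 4.33 kHz.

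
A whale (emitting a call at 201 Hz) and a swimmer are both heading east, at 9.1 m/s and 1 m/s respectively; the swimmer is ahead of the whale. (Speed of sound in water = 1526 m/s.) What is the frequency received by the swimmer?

The swimmer is ahead, so the whale is moving toward it while the swimmer is moving away from the whale.
With source approaching and observer receding, f' = f · (v − v_o)/(v − v_s).
f' = 201 × (1526 − 1)/(1526 − 9.1) = 201 × 1525/1516.9 ≈ 202 Hz.

202 Hz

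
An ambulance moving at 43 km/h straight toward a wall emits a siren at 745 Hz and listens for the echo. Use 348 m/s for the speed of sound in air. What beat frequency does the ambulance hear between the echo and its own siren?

53.0 Hz

43 km/h = 11.94 m/s.
The wall receives the sound from a moving source: f₁ = f₀ · v/(v − v_e) = 745 × 348/336.06 ≈ 771.5 Hz.
On the return leg the ambulance is a moving observer: f₂ = f₁ · (v + v_e)/v = 771.5 × 359.94/348 ≈ 798.0 Hz.
Equivalently f₂ = f₀ · (v + v_e)/(v − v_e).
Beat against the emitted tone: |f₂ − f₀| = 2v_e·f₀/(v − v_e) = 2 × 11.94 × 745/336.06 ≈ 53.0 Hz.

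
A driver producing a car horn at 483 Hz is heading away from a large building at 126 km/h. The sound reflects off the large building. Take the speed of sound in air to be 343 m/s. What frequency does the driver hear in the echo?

394 Hz

126 km/h = 35 m/s.
The large building receives the sound from a moving source: f₁ = f₀ · v/(v + v_e) = 483 × 343/378 ≈ 438 Hz.
On the return leg the driver is a moving observer: f₂ = f₁ · (v − v_e)/v = 438 × 308/343 ≈ 394 Hz.
Equivalently f₂ = f₀ · (v − v_e)/(v + v_e).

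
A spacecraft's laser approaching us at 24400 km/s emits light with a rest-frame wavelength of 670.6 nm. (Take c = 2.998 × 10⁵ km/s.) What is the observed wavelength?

β = v/c = 24400/299800 = 0.0814.
Relativistic Doppler for wavelength: λ' = λ₀ · √((1 − β)/(1 + β)).
λ' = 670.6 × √(0.9186/1.0814) = 670.6 × 0.92167 ≈ 618.1 nm.

618.1 nm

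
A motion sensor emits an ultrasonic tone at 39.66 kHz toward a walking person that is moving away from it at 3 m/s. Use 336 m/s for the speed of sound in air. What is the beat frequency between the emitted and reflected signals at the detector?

The walking person first receives the wave as a moving observer: f₁ = f₀ · (v − u)/v = 39.66 × (336 − 3)/336 ≈ 39.306 kHz.
On reflection it acts as a source moving away from the stationary detector: f₂ = f₁ · v/(v + u) = 39.306 × 336/339 ≈ 38.958 kHz.
Equivalently f₂ = f₀ · (v − u)/(v + u).
Beat frequency (with f₀ = 39660 Hz): |f₂ − f₀| = 2u·f₀/(v + u) = 2 × 3 × 39660/339 ≈ 702 Hz.

702 Hz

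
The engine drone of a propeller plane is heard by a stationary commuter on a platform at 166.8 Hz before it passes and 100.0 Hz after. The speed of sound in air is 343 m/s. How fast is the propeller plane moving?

86 m/s

f₁/f₂ = (v + v_s)/(v − v_s), so v_s = v · (f₁ − f₂)/(f₁ + f₂).
v_s = 343 × (166.8 − 100.0)/(166.8 + 100.0) = 343 × 66.8/266.8 ≈ 86 m/s.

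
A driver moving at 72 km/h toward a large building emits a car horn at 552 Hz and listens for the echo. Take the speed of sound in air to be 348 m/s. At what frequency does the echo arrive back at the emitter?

619 Hz

72 km/h = 20 m/s.
The large building receives the sound from a moving source: f₁ = f₀ · v/(v − v_e) = 552 × 348/328 ≈ 586 Hz.
On the return leg the driver is a moving observer: f₂ = f₁ · (v + v_e)/v = 586 × 368/348 ≈ 619 Hz.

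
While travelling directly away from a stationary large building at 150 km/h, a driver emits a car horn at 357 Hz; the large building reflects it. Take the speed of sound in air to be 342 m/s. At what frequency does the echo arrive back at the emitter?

279 Hz

150 km/h = 41.67 m/s.
The large building receives the sound from a moving source: f₁ = f₀ · v/(v + v_e) = 357 × 342/383.67 ≈ 318 Hz.
On the return leg the driver is a moving observer: f₂ = f₁ · (v − v_e)/v = 318 × 300.33/342 ≈ 279 Hz.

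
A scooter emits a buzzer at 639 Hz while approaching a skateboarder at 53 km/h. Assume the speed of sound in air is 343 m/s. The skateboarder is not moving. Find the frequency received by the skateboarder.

53 km/h = 14.72 m/s.
With the source moving toward a stationary observer, f' = f · v/(v − v_s).
f' = 639 × 343/(343 − 14.72) = 639 × 343/328.3 ≈ 668 Hz.

668 Hz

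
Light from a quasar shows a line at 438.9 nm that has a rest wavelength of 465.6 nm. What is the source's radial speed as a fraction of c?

λ'/λ₀ = 0.9427 < 1 (blueshift), so the source is approaching.
λ'/λ₀ = √((1 − β)/(1 + β)) for an approaching source ⇒ β = (1 − r²)/(1 + r²) with r = λ'/λ₀.
β = (1 − 0.8886)/(1 + 0.8886) ≈ 0.059.

0.059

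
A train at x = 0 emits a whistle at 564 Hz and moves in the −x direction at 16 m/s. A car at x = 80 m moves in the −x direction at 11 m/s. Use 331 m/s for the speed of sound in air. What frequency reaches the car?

The observer lies on the +x side, so the source is heading away from the observer and the observer is heading toward the source.
General Doppler shift: f' = f · (v + v_o)/(v + v_s).
f' = 564 × (331 + 11)/(331 + 16) = 564 × 342/347 ≈ 556 Hz.

556 Hz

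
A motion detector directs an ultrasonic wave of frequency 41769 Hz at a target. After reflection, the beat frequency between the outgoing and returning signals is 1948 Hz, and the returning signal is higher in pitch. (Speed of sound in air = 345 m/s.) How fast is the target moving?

7.9 m/s

Double Doppler shift off a moving reflector: f₂ = f₀ · (v + u)/(v − u) (u > 0 toward emitter).
Returning signal is higher, so f₂ = f₀ + Δf = 41769 + 1948 = 43717 Hz.
Rearranging, u = v · (f₂ − f₀)/(f₂ + f₀) = 345 × 1948/85486 ≈ 7.9 m/s.
So the target is moving at 7.9 m/s toward the emitter.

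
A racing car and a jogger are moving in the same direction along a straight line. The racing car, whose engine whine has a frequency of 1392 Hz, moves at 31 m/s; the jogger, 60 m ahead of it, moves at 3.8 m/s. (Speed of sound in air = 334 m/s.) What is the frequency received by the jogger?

1517 Hz

The jogger is ahead, so the racing car is moving toward it while the jogger is moving away from the racing car.
Both move, so f' = f · (v − v_o)/(v − v_s).
f' = 1392 × (334 − 3.8)/(334 − 31) = 1392 × 330.2/303 ≈ 1517 Hz.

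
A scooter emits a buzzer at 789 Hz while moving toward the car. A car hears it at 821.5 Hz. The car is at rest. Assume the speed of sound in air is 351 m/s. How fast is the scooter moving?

f' = f · v/(v − v_s) ⇒ v_s = v · |1 − f/f'|.
v_s = 351 × |1 − 789/821.5| = 351 × 0.03956 ≈ 13.9 m/s.

13.9 m/s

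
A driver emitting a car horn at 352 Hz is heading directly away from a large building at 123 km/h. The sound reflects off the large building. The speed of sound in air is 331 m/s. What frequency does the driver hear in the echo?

123 km/h = 34.17 m/s.
The large building receives the sound from a moving source: f₁ = f₀ · v/(v + v_e) = 352 × 331/365.17 ≈ 319 Hz.
On the return leg the driver is a moving observer: f₂ = f₁ · (v − v_e)/v = 319 × 296.83/331 ≈ 286 Hz.
Equivalently f₂ = f₀ · (v − v_e)/(v + v_e).

286 Hz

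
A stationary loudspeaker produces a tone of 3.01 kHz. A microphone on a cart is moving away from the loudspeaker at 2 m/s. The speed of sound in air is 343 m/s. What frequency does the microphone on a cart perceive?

Only the observer moves, away from the source, so f' = f · (v − v_o)/v.
f' = 3.01 × (343 − 2)/343 = 3.01 × 341/343 ≈ 2.99 kHz.

2.99 kHz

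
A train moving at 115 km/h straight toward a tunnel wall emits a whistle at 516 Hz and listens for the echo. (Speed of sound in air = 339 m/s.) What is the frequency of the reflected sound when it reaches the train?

115 km/h = 31.94 m/s.
The tunnel wall receives the sound from a moving source: f₁ = f₀ · v/(v − v_e) = 516 × 339/307.06 ≈ 570 Hz.
On the return leg the train is a moving observer: f₂ = f₁ · (v + v_e)/v = 570 × 370.94/339 ≈ 623 Hz.
Equivalently f₂ = f₀ · (v + v_e)/(v − v_e).

623 Hz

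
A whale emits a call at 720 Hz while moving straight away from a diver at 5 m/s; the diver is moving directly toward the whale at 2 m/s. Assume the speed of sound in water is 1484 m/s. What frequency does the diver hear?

719 Hz

With source receding and observer approaching, f' = f · (v + v_o)/(v + v_s).
f' = 720 × (1484 + 2)/(1484 + 5) = 720 × 1486/1489 ≈ 719 Hz.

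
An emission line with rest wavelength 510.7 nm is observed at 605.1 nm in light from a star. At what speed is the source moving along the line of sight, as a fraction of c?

λ'/λ₀ = 1.1848 > 1 (redshift), so the source is receding.
λ'/λ₀ = √((1 + β)/(1 − β)) for a receding source ⇒ β = (r² − 1)/(r² + 1) with r = λ'/λ₀.
β = (1.4039 − 1)/(1.4039 + 1) ≈ 0.168.

0.168c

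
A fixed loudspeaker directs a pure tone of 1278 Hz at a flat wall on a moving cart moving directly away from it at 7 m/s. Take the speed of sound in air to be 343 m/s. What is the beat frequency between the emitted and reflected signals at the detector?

The flat wall on a moving cart first receives the wave as a moving observer: f₁ = f₀ · (v − u)/v = 1278 × (343 − 7)/343 ≈ 1251.9 Hz.
The reflection then acts as a moving source: f₂ = f₁ · v/(v + u) ≈ 1226.9 Hz.
Equivalently f₂ = f₀ · (v − u)/(v + u).
Beat frequency: |f₂ − f₀| = 2u·f₀/(v + u) = 2 × 7 × 1278/350 ≈ 51.1 Hz.

51.1 Hz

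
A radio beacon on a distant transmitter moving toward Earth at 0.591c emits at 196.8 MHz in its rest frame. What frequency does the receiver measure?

388.1 MHz

Relativistic Doppler for frequency: f' = f₀ · √((1 + β)/(1 − β)).
f' = 196.8 × √(1.5910/0.4090) = 196.8 × 1.97230 ≈ 388.1 MHz.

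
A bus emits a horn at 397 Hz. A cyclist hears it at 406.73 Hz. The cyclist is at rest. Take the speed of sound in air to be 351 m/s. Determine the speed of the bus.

f' > f, so the bus is approaching.
f' = f · v/(v − v_s) ⇒ v_s = v · |1 − f/f'|.
v_s = 351 × |1 − 397/406.73| = 351 × 0.02392 ≈ 8.4 m/s.

8.4 m/s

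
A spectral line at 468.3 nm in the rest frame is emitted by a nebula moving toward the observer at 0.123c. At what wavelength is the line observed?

Relativistic Doppler for wavelength: λ' = λ₀ · √((1 − β)/(1 + β)).
λ' = 468.3 × √(0.8770/1.1230) = 468.3 × 0.88371 ≈ 413.8 nm.

413.8 nm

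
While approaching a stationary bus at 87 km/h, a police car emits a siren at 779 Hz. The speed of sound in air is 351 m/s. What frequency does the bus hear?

837 Hz

87 km/h = 24.17 m/s.
Moving source, stationary observer: f' = f · v/(v − v_s) since the source is approaching.
f' = 779 × 351/(351 − 24.17) = 779 × 351/326.8 ≈ 837 Hz.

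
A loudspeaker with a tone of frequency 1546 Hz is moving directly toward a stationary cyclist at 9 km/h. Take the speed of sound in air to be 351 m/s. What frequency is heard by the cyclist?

9 km/h = 2.5 m/s.
Moving source, stationary observer: f' = f · v/(v − v_s) since the source is approaching.
f' = 1546 × 351/(351 − 2.5) = 1546 × 351/348.5 ≈ 1557 Hz.

1557 Hz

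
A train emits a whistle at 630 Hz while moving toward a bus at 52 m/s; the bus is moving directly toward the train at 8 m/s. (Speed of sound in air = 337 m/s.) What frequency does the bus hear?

763 Hz

General Doppler shift: f' = f · (v + v_o)/(v − v_s).
f' = 630 × (337 + 8)/(337 − 52) = 630 × 345/285 ≈ 763 Hz.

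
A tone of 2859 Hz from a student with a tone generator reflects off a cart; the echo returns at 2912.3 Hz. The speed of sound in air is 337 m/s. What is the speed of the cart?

Double Doppler shift off a moving reflector: f₂ = f₀ · (v + u)/(v − u) (u > 0 toward emitter).
Rearranging, u = v · (f₂ − f₀)/(f₂ + f₀) = 337 × 53.3/5771.3 ≈ 3.1 m/s.
So the cart is moving at 3.1 m/s toward the emitter.

3.1 m/s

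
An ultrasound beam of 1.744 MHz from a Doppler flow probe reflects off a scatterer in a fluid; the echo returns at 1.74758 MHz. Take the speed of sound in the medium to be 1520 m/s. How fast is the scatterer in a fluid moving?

Double Doppler shift off a moving reflector: f₂ = f₀ · (v + u)/(v − u) (u > 0 toward emitter).
Rearranging, u = v · (f₂ − f₀)/(f₂ + f₀) = 1520 × 0.00358/3.49158 ≈ 1.56 m/s.
So the scatterer in a fluid is moving at 1.56 m/s toward the emitter.

1.56 m/s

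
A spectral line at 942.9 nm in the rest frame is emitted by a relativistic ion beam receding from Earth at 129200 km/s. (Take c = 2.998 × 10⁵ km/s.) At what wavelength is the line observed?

β = v/c = 129200/299800 = 0.4310.
Relativistic Doppler for wavelength: λ' = λ₀ · √((1 + β)/(1 − β)).
λ' = 942.9 × √(1.4310/0.5690) = 942.9 × 1.58577 ≈ 1495.2 nm.

1495.2 nm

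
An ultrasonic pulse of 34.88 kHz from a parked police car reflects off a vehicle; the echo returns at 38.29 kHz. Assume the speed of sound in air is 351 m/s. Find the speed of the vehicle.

Double Doppler shift off a moving reflector: f₂ = f₀ · (v + u)/(v − u) (u > 0 toward emitter).
Rearranging, u = v · (f₂ − f₀)/(f₂ + f₀) = 351 × 3.41/73.17 ≈ 16.4 m/s.
So the vehicle is moving at 16.4 m/s toward the emitter.

16.4 m/s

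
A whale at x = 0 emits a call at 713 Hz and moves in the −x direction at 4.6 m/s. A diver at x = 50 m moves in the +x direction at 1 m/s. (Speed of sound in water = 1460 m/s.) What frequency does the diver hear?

710 Hz

The observer lies on the +x side, so the source is heading away from the observer and the observer is heading away from the source.
With source receding and observer receding, f' = f · (v − v_o)/(v + v_s).
f' = 713 × (1460 − 1)/(1460 + 4.6) = 713 × 1459/1464.6 ≈ 710 Hz.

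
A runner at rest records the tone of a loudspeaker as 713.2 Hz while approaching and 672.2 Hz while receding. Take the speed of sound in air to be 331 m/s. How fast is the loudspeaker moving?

9.8 m/s

f₁/f₂ = (v + v_s)/(v − v_s), so v_s = v · (f₁ − f₂)/(f₁ + f₂).
v_s = 331 × (713.2 − 672.2)/(713.2 + 672.2) = 331 × 41.0/1385.4 ≈ 9.8 m/s.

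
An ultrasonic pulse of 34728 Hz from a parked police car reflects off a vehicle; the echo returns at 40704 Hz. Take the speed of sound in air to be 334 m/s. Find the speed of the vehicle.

26 m/s

Double Doppler shift off a moving reflector: f₂ = f₀ · (v + u)/(v − u) (u > 0 toward emitter).
Rearranging, u = v · (f₂ − f₀)/(f₂ + f₀) = 334 × 5976/75432 ≈ 26 m/s.
So the vehicle is moving at 26 m/s toward the emitter.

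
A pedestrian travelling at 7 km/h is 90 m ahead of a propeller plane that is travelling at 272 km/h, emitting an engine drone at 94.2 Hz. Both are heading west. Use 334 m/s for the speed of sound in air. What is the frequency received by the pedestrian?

272 km/h = 75.56 m/s; 7 km/h = 1.944 m/s.
The pedestrian is ahead, so the propeller plane is moving toward it while the pedestrian is moving away from the propeller plane.
Both move, so f' = f · (v − v_o)/(v − v_s).
f' = 94.2 × (334 − 1.944)/(334 − 75.56) = 94.2 × 332.06/258.44 ≈ 121 Hz.

121 Hz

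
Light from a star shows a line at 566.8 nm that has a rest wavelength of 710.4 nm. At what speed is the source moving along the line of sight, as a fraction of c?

λ'/λ₀ = 0.7979 < 1 (blueshift), so the source is approaching.
λ'/λ₀ = √((1 − β)/(1 + β)) for an approaching source ⇒ β = (1 − r²)/(1 + r²) with r = λ'/λ₀.
β = (1 − 0.6366)/(1 + 0.6366) ≈ 0.222.

0.222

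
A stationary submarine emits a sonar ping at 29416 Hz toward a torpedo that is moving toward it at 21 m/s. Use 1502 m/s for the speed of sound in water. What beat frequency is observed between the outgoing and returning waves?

834 Hz

The torpedo first receives the wave as a moving observer: f₁ = f₀ · (v + u)/v = 29416 × (1502 + 21)/1502 ≈ 29827 Hz.
On reflection it acts as a source moving toward the stationary detector: f₂ = f₁ · v/(v − u) = 29827 × 1502/1481 ≈ 30250 Hz.
Equivalently f₂ = f₀ · (v + u)/(v − u).
Beat frequency: |f₂ − f₀| = 2u·f₀/(v − u) = 2 × 21 × 29416/1481 ≈ 834 Hz.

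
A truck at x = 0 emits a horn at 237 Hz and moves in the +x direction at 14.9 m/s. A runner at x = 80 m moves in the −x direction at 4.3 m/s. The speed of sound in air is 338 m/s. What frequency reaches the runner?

The observer lies on the +x side, so the source is heading toward the observer and the observer is heading toward the source.
General Doppler shift: f' = f · (v + v_o)/(v − v_s).
f' = 237 × (338 + 4.3)/(338 − 14.9) = 237 × 342.3/323.1 ≈ 251 Hz.

251 Hz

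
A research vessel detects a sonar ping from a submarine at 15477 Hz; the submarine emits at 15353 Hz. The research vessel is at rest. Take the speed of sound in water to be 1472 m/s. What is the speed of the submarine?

11.8 m/s

f' > f, so the submarine is approaching.
f' = f · v/(v − v_s) ⇒ v_s = v · |1 − f/f'|.
v_s = 1472 × |1 − 15353/15477| = 1472 × 0.008012 ≈ 11.8 m/s.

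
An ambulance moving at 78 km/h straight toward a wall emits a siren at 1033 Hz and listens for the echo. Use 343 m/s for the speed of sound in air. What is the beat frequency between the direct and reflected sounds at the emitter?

78 km/h = 21.67 m/s.
The wall receives the sound from a moving source: f₁ = f₀ · v/(v − v_e) = 1033 × 343/321.33 ≈ 1102.7 Hz.
On the return leg the ambulance is a moving observer: f₂ = f₁ · (v + v_e)/v = 1102.7 × 364.67/343 ≈ 1172.3 Hz.
Equivalently f₂ = f₀ · (v + v_e)/(v − v_e).
Beat against the emitted tone: |f₂ − f₀| = 2v_e·f₀/(v − v_e) = 2 × 21.67 × 1033/321.33 ≈ 139 Hz.

139 Hz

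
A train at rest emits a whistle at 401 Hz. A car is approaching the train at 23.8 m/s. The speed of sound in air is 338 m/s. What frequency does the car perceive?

Moving observer, stationary source: f' = f · (v + v_o)/v.
f' = 401 × (338 + 23.8)/338 = 401 × 361.8/338 ≈ 429 Hz.

429 Hz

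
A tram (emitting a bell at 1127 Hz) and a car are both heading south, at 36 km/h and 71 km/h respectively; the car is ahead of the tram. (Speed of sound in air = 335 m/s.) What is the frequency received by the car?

1093 Hz

36 km/h = 10 m/s; 71 km/h = 19.72 m/s.
The car is ahead, so the tram is moving toward it while the car is moving away from the tram.
With source approaching and observer receding, f' = f · (v − v_o)/(v − v_s).
f' = 1127 × (335 − 19.72)/(335 − 10) = 1127 × 315.28/325 ≈ 1093 Hz.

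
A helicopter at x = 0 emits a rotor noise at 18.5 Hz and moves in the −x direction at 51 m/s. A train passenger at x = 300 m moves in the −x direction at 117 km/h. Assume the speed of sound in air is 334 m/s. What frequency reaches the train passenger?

17.6 Hz

117 km/h = 32.5 m/s.
The observer lies on the +x side, so the source is heading away from the observer and the observer is heading toward the source.
Both move, so f' = f · (v + v_o)/(v + v_s).
f' = 18.5 × (334 + 32.5)/(334 + 51) = 18.5 × 366.5/385 ≈ 17.6 Hz.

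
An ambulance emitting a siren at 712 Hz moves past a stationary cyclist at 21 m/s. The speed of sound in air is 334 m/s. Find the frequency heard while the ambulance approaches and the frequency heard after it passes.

760 Hz approaching; 670 Hz receding

Approaching: f₁ = f · v/(v − v_s) = 712 × 334/313 ≈ 760 Hz.
Receding: f₂ = f · v/(v + v_s) = 712 × 334/355 ≈ 670 Hz.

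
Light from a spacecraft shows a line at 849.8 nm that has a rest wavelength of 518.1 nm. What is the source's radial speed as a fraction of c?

0.458c

λ'/λ₀ = 1.6402 > 1 (redshift), so the source is receding.
λ'/λ₀ = √((1 + β)/(1 − β)) for a receding source ⇒ β = (r² − 1)/(r² + 1) with r = λ'/λ₀.
β = (2.6903 − 1)/(2.6903 + 1) ≈ 0.458.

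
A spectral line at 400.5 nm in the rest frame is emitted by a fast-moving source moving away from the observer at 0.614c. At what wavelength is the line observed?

819.0 nm

Relativistic Doppler for wavelength: λ' = λ₀ · √((1 + β)/(1 − β)).
λ' = 400.5 × √(1.6140/0.3860) = 400.5 × 2.04483 ≈ 819.0 nm.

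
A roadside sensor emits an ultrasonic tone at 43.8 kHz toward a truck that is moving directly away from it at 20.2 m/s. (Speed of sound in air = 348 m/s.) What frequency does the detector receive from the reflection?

At the truck (a moving observer), f₁ = f₀ · (v − u)/v = 43.8 × 327.8/348 ≈ 41.3 kHz.
The reflection then acts as a moving source: f₂ = f₁ · v/(v + u) ≈ 39.0 kHz.

39.0 kHz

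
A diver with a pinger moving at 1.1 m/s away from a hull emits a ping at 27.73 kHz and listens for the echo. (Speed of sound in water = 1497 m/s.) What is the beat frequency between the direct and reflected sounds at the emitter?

40.7 Hz

The hull receives the sound from a moving source: f₁ = f₀ · v/(v + v_e) = 27.73 × 1497/1498.1 ≈ 27.7096 kHz.
On the return leg the diver with a pinger is a moving observer: f₂ = f₁ · (v − v_e)/v = 27.7096 × 1495.9/1497 ≈ 27.6893 kHz.
Equivalently f₂ = f₀ · (v − v_e)/(v + v_e).
Beat against the emitted tone (with f₀ = 27730 Hz): |f₂ − f₀| = 2v_e·f₀/(v + v_e) = 2 × 1.1 × 27730/1498.1 ≈ 40.7 Hz.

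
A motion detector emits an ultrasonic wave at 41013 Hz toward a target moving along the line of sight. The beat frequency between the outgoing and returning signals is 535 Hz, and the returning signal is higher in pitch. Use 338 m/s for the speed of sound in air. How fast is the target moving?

Double Doppler shift off a moving reflector: f₂ = f₀ · (v + u)/(v − u) (u > 0 toward emitter).
Returning signal is higher, so f₂ = f₀ + Δf = 41013 + 535 = 41548 Hz.
Rearranging, u = v · (f₂ − f₀)/(f₂ + f₀) = 338 × 535/82561 ≈ 2.19 m/s.
So the target is moving at 2.19 m/s toward the emitter.

2.19 m/s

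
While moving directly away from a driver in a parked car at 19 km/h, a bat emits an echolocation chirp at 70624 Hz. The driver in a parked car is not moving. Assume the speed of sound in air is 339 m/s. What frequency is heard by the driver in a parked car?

69541 Hz

19 km/h = 5.278 m/s.
Only the source moves, away from the listener, so f' = f · v/(v + v_s).
f' = 70624 × 339/(339 + 5.278) = 70624 × 339/344.3 ≈ 69541 Hz.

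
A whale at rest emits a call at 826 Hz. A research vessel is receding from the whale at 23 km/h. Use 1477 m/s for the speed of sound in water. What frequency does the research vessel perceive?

822 Hz

23 km/h = 6.389 m/s.
Moving observer, stationary source: f' = f · (v − v_o)/v.
f' = 826 × (1477 − 6.389)/1477 = 826 × 1470.6/1477 ≈ 822 Hz.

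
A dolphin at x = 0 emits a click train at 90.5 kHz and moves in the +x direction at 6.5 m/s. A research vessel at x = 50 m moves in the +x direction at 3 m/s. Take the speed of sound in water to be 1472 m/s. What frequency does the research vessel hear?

90.7 kHz

The observer lies on the +x side, so the source is heading toward the observer and the observer is heading away from the source.
With source approaching and observer receding, f' = f · (v − v_o)/(v − v_s).
f' = 90.5 × (1472 − 3)/(1472 − 6.5) = 90.5 × 1469/1465.5 ≈ 90.7 kHz.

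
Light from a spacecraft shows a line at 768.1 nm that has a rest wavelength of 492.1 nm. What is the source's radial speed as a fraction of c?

0.418c

λ'/λ₀ = 1.5609 > 1 (redshift), so the source is receding.
λ'/λ₀ = √((1 + β)/(1 − β)) for a receding source ⇒ β = (r² − 1)/(r² + 1) with r = λ'/λ₀.
β = (2.4363 − 1)/(2.4363 + 1) ≈ 0.418.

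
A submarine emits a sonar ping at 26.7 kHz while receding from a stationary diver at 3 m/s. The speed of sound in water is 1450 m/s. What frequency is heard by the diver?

With the source moving away from a stationary observer, f' = f · v/(v + v_s).
f' = 26.7 × 1450/(1450 + 3) = 26.7 × 1450/1453 ≈ 26.6 kHz.

26.6 kHz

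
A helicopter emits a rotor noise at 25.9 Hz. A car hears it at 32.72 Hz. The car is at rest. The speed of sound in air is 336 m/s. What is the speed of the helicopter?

70 m/s

f' > f, so the helicopter is approaching.
f' = f · v/(v − v_s) ⇒ v_s = v · |1 − f/f'|.
v_s = 336 × |1 − 25.9/32.72| = 336 × 0.2084 ≈ 70 m/s.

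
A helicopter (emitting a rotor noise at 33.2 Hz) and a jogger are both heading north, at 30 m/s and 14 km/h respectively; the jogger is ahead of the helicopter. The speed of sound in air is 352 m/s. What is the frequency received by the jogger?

35.9 Hz

14 km/h = 3.889 m/s.
The jogger is ahead, so the helicopter is moving toward it while the jogger is moving away from the helicopter.
General Doppler shift: f' = f · (v − v_o)/(v − v_s).
f' = 33.2 × (352 − 3.889)/(352 − 30) = 33.2 × 348.11/322 ≈ 35.9 Hz.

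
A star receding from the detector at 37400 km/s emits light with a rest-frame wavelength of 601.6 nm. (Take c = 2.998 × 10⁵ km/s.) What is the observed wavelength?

β = v/c = 37400/299800 = 0.1247.
Relativistic Doppler for wavelength: λ' = λ₀ · √((1 + β)/(1 − β)).
λ' = 601.6 × √(1.1247/0.8753) = 601.6 × 1.13361 ≈ 682.0 nm.

682.0 nm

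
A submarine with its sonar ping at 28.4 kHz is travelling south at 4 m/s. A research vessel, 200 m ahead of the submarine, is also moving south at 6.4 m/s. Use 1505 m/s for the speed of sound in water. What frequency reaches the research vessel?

28.4 kHz

The research vessel is ahead, so the submarine is moving toward it while the research vessel is moving away from the submarine.
Both move, so f' = f · (v − v_o)/(v − v_s).
f' = 28.4 × (1505 − 6.4)/(1505 − 4) = 28.4 × 1498.6/1501 ≈ 28.4 kHz.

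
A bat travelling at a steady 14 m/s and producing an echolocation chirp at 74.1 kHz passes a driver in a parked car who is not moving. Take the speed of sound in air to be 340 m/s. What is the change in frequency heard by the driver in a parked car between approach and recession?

6.11 kHz

Approaching: f₁ = f · v/(v − v_s) = 74.1 × 340/326 ≈ 77.28 kHz.
Receding: f₂ = f · v/(v + v_s) = 74.1 × 340/354 ≈ 71.17 kHz.
Drop: f₁ − f₂ = 2f·v·v_s/(v² − v_s²) = 2 × 74.1 × 340 × 14/(340² − 14²) ≈ 6.11 kHz.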